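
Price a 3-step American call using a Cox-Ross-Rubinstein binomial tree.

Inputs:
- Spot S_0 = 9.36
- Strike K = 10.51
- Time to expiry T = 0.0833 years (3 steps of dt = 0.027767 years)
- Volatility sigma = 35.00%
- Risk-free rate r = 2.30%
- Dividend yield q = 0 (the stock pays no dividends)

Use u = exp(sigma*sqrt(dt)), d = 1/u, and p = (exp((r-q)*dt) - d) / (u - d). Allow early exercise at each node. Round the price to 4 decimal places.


Answer: Price = V(0,0) = 0.0755

Derivation:
dt = T/N = 0.027767
u = exp(sigma*sqrt(dt)) = 1.060056; d = 1/u = 0.943346
p = (exp((r-q)*dt) - d) / (u - d) = 0.490897
Discount per step: exp(-r*dt) = 0.999362
Stock lattice S(k, i) with i counting down-moves:
  k=0: S(0,0) = 9.3600
  k=1: S(1,0) = 9.9221; S(1,1) = 8.8297
  k=2: S(2,0) = 10.5180; S(2,1) = 9.3600; S(2,2) = 8.3295
  k=3: S(3,0) = 11.1497; S(3,1) = 9.9221; S(3,2) = 8.8297; S(3,3) = 7.8576
Terminal payoffs V(N, i) = max(S_T - K, 0):
  V(3,0) = 0.639674; V(3,1) = 0.000000; V(3,2) = 0.000000; V(3,3) = 0.000000
Backward induction: V(k, i) = exp(-r*dt) * [p * V(k+1, i) + (1-p) * V(k+1, i+1)]; then take max(V_cont, immediate exercise) for American.
  V(2,0) = exp(-r*dt) * [p*0.639674 + (1-p)*0.000000] = 0.313814; exercise = 0.008006; V(2,0) = max -> 0.313814
  V(2,1) = exp(-r*dt) * [p*0.000000 + (1-p)*0.000000] = 0.000000; exercise = 0.000000; V(2,1) = max -> 0.000000
  V(2,2) = exp(-r*dt) * [p*0.000000 + (1-p)*0.000000] = 0.000000; exercise = 0.000000; V(2,2) = max -> 0.000000
  V(1,0) = exp(-r*dt) * [p*0.313814 + (1-p)*0.000000] = 0.153952; exercise = 0.000000; V(1,0) = max -> 0.153952
  V(1,1) = exp(-r*dt) * [p*0.000000 + (1-p)*0.000000] = 0.000000; exercise = 0.000000; V(1,1) = max -> 0.000000
  V(0,0) = exp(-r*dt) * [p*0.153952 + (1-p)*0.000000] = 0.075526; exercise = 0.000000; V(0,0) = max -> 0.075526


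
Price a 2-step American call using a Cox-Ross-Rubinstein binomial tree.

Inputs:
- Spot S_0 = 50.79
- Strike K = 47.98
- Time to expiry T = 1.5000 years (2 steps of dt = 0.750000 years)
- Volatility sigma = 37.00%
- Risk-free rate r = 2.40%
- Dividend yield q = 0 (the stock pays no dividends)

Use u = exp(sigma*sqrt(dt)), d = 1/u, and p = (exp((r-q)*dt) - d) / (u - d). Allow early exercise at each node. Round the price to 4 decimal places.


Answer: Price = V(0,0) = 10.7345

Derivation:
dt = T/N = 0.750000
u = exp(sigma*sqrt(dt)) = 1.377719; d = 1/u = 0.725837
p = (exp((r-q)*dt) - d) / (u - d) = 0.448433
Discount per step: exp(-r*dt) = 0.982161
Stock lattice S(k, i) with i counting down-moves:
  k=0: S(0,0) = 50.7900
  k=1: S(1,0) = 69.9744; S(1,1) = 36.8653
  k=2: S(2,0) = 96.4050; S(2,1) = 50.7900; S(2,2) = 26.7582
Terminal payoffs V(N, i) = max(S_T - K, 0):
  V(2,0) = 48.425021; V(2,1) = 2.810000; V(2,2) = 0.000000
Backward induction: V(k, i) = exp(-r*dt) * [p * V(k+1, i) + (1-p) * V(k+1, i+1)]; then take max(V_cont, immediate exercise) for American.
  V(1,0) = exp(-r*dt) * [p*48.425021 + (1-p)*2.810000] = 22.850273; exercise = 21.994360; V(1,0) = max -> 22.850273
  V(1,1) = exp(-r*dt) * [p*2.810000 + (1-p)*0.000000] = 1.237619; exercise = 0.000000; V(1,1) = max -> 1.237619
  V(0,0) = exp(-r*dt) * [p*22.850273 + (1-p)*1.237619] = 10.734487; exercise = 2.810000; V(0,0) = max -> 10.734487


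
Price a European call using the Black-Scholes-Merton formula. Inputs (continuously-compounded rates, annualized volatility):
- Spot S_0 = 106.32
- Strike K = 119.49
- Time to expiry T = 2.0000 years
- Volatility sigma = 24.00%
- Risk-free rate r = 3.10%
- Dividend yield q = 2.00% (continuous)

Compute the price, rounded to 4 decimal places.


Answer: Price = 9.9261

Derivation:
d1 = (ln(S/K) + (r - q + 0.5*sigma^2) * T) / (sigma * sqrt(T)) = -0.10954048
d2 = d1 - sigma * sqrt(T) = -0.44895173
exp(-rT) = 0.93988289; exp(-qT) = 0.96078944
C = S_0 * exp(-qT) * N(d1) - K * exp(-rT) * N(d2)
N(d1) = 0.45638691; N(d2) = 0.32673324
C = 106.3200 * 0.96078944 * 0.45638691 - 119.4900 * 0.93988289 * 0.32673324 = 9.9261


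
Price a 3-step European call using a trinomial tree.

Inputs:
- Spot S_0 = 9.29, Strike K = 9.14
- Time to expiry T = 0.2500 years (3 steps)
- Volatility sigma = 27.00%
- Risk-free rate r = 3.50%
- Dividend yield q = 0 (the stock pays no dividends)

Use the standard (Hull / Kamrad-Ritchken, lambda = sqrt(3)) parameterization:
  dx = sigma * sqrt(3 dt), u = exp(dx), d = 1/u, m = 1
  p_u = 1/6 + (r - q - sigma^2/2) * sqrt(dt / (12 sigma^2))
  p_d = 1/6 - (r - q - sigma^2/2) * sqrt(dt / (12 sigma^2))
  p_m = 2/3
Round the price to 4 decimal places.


dt = T/N = 0.083333; dx = sigma*sqrt(3*dt) = 0.135000
u = exp(dx) = 1.144537; d = 1/u = 0.873716
p_u = 0.166219, p_m = 0.666667, p_d = 0.167114
Discount per step: exp(-r*dt) = 0.997088
Stock lattice S(k, j) with j the centered position index:
  k=0: S(0,+0) = 9.2900
  k=1: S(1,-1) = 8.1168; S(1,+0) = 9.2900; S(1,+1) = 10.6327
  k=2: S(2,-2) = 7.0918; S(2,-1) = 8.1168; S(2,+0) = 9.2900; S(2,+1) = 10.6327; S(2,+2) = 12.1696
  k=3: S(3,-3) = 6.1962; S(3,-2) = 7.0918; S(3,-1) = 8.1168; S(3,+0) = 9.2900; S(3,+1) = 10.6327; S(3,+2) = 12.1696; S(3,+3) = 13.9285
Terminal payoffs V(N, j) = max(S_T - K, 0):
  V(3,-3) = 0.000000; V(3,-2) = 0.000000; V(3,-1) = 0.000000; V(3,+0) = 0.150000; V(3,+1) = 1.492747; V(3,+2) = 3.029570; V(3,+3) = 4.788520
Backward induction: V(k, j) = exp(-r*dt) * [p_u * V(k+1, j+1) + p_m * V(k+1, j) + p_d * V(k+1, j-1)]
  V(2,-2) = exp(-r*dt) * [p_u*0.000000 + p_m*0.000000 + p_d*0.000000] = 0.000000
  V(2,-1) = exp(-r*dt) * [p_u*0.150000 + p_m*0.000000 + p_d*0.000000] = 0.024860
  V(2,+0) = exp(-r*dt) * [p_u*1.492747 + p_m*0.150000 + p_d*0.000000] = 0.347109
  V(2,+1) = exp(-r*dt) * [p_u*3.029570 + p_m*1.492747 + p_d*0.150000] = 1.519366
  V(2,+2) = exp(-r*dt) * [p_u*4.788520 + p_m*3.029570 + p_d*1.492747] = 3.056189
  V(1,-1) = exp(-r*dt) * [p_u*0.347109 + p_m*0.024860 + p_d*0.000000] = 0.074053
  V(1,+0) = exp(-r*dt) * [p_u*1.519366 + p_m*0.347109 + p_d*0.024860] = 0.486687
  V(1,+1) = exp(-r*dt) * [p_u*3.056189 + p_m*1.519366 + p_d*0.347109] = 1.574316
  V(0,+0) = exp(-r*dt) * [p_u*1.574316 + p_m*0.486687 + p_d*0.074053] = 0.596772

Answer: Price = V(0,0) = 0.5968


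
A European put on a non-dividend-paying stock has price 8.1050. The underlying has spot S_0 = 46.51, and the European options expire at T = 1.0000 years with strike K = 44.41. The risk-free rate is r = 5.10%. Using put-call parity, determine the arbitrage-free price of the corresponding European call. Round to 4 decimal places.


Put-call parity: C - P = S_0 * exp(-qT) - K * exp(-rT).
S_0 * exp(-qT) = 46.5100 * 1.00000000 = 46.51000000
K * exp(-rT) = 44.4100 * 0.95027867 = 42.20187576
C = P + S*exp(-qT) - K*exp(-rT)
C = 8.1050 + 46.51000000 - 42.20187576 = 12.4131

Answer: Call price = 12.4131


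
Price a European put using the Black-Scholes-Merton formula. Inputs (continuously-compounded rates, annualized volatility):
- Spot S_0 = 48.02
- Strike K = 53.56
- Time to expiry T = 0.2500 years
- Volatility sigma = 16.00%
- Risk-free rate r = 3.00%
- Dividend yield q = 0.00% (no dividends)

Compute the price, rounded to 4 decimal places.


d1 = (ln(S/K) + (r - q + 0.5*sigma^2) * T) / (sigma * sqrt(T)) = -1.23106163
d2 = d1 - sigma * sqrt(T) = -1.31106163
exp(-rT) = 0.99252805; exp(-qT) = 1.00000000
P = K * exp(-rT) * N(-d2) - S_0 * exp(-qT) * N(-d1)
N(-d1) = 0.89085009; N(-d2) = 0.90508153
P = 53.5600 * 0.99252805 * 0.90508153 - 48.0200 * 1.00000000 * 0.89085009 = 5.3353

Answer: Price = 5.3353


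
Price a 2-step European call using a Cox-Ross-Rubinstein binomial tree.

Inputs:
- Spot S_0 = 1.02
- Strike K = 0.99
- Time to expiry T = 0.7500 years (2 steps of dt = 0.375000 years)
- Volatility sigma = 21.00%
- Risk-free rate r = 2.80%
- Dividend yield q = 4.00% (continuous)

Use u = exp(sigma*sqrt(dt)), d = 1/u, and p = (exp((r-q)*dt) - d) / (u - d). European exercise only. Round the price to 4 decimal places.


Answer: Price = V(0,0) = 0.0800

Derivation:
dt = T/N = 0.375000
u = exp(sigma*sqrt(dt)) = 1.137233; d = 1/u = 0.879327
p = (exp((r-q)*dt) - d) / (u - d) = 0.450486
Discount per step: exp(-r*dt) = 0.989555
Stock lattice S(k, i) with i counting down-moves:
  k=0: S(0,0) = 1.0200
  k=1: S(1,0) = 1.1600; S(1,1) = 0.8969
  k=2: S(2,0) = 1.3192; S(2,1) = 1.0200; S(2,2) = 0.7887
Terminal payoffs V(N, i) = max(S_T - K, 0):
  V(2,0) = 0.329165; V(2,1) = 0.030000; V(2,2) = 0.000000
Backward induction: V(k, i) = exp(-r*dt) * [p * V(k+1, i) + (1-p) * V(k+1, i+1)].
  V(1,0) = exp(-r*dt) * [p*0.329165 + (1-p)*0.030000] = 0.163049
  V(1,1) = exp(-r*dt) * [p*0.030000 + (1-p)*0.000000] = 0.013373
  V(0,0) = exp(-r*dt) * [p*0.163049 + (1-p)*0.013373] = 0.079956


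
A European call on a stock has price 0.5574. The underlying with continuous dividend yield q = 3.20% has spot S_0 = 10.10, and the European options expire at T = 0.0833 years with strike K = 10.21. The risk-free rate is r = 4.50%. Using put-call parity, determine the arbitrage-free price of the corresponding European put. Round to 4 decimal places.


Put-call parity: C - P = S_0 * exp(-qT) - K * exp(-rT).
S_0 * exp(-qT) = 10.1000 * 0.99733795 = 10.07311329
K * exp(-rT) = 10.2100 * 0.99625852 = 10.17179946
P = C - S*exp(-qT) + K*exp(-rT)
P = 0.5574 - 10.07311329 + 10.17179946 = 0.6561

Answer: Put price = 0.6561


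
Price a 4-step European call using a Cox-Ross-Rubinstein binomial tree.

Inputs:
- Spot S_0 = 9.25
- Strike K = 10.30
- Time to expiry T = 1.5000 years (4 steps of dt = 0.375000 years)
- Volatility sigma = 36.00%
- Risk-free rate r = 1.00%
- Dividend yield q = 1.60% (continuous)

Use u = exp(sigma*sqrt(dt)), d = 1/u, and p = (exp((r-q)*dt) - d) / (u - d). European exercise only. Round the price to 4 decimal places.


Answer: Price = V(0,0) = 1.2111

Derivation:
dt = T/N = 0.375000
u = exp(sigma*sqrt(dt)) = 1.246643; d = 1/u = 0.802154
p = (exp((r-q)*dt) - d) / (u - d) = 0.440052
Discount per step: exp(-r*dt) = 0.996257
Stock lattice S(k, i) with i counting down-moves:
  k=0: S(0,0) = 9.2500
  k=1: S(1,0) = 11.5314; S(1,1) = 7.4199
  k=2: S(2,0) = 14.3756; S(2,1) = 9.2500; S(2,2) = 5.9519
  k=3: S(3,0) = 17.9212; S(3,1) = 11.5314; S(3,2) = 7.4199; S(3,3) = 4.7744
  k=4: S(4,0) = 22.3414; S(4,1) = 14.3756; S(4,2) = 9.2500; S(4,3) = 5.9519; S(4,4) = 3.8298
Terminal payoffs V(N, i) = max(S_T - K, 0):
  V(4,0) = 12.041364; V(4,1) = 4.075591; V(4,2) = 0.000000; V(4,3) = 0.000000; V(4,4) = 0.000000
Backward induction: V(k, i) = exp(-r*dt) * [p * V(k+1, i) + (1-p) * V(k+1, i+1)].
  V(3,0) = exp(-r*dt) * [p*12.041364 + (1-p)*4.075591] = 7.552573
  V(3,1) = exp(-r*dt) * [p*4.075591 + (1-p)*0.000000] = 1.786760
  V(3,2) = exp(-r*dt) * [p*0.000000 + (1-p)*0.000000] = 0.000000
  V(3,3) = exp(-r*dt) * [p*0.000000 + (1-p)*0.000000] = 0.000000
  V(2,0) = exp(-r*dt) * [p*7.552573 + (1-p)*1.786760] = 4.307835
  V(2,1) = exp(-r*dt) * [p*1.786760 + (1-p)*0.000000] = 0.783325
  V(2,2) = exp(-r*dt) * [p*0.000000 + (1-p)*0.000000] = 0.000000
  V(1,0) = exp(-r*dt) * [p*4.307835 + (1-p)*0.783325] = 2.325556
  V(1,1) = exp(-r*dt) * [p*0.783325 + (1-p)*0.000000] = 0.343414
  V(0,0) = exp(-r*dt) * [p*2.325556 + (1-p)*0.343414] = 1.211110


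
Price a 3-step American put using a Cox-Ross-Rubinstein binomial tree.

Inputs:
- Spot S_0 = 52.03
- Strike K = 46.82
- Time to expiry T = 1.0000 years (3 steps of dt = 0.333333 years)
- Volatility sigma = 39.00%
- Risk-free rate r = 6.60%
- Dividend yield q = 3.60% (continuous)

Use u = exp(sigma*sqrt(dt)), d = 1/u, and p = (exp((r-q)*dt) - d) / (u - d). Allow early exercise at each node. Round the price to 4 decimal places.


Answer: Price = V(0,0) = 5.0387

Derivation:
dt = T/N = 0.333333
u = exp(sigma*sqrt(dt)) = 1.252531; d = 1/u = 0.798383
p = (exp((r-q)*dt) - d) / (u - d) = 0.466075
Discount per step: exp(-r*dt) = 0.978240
Stock lattice S(k, i) with i counting down-moves:
  k=0: S(0,0) = 52.0300
  k=1: S(1,0) = 65.1692; S(1,1) = 41.5399
  k=2: S(2,0) = 81.6265; S(2,1) = 52.0300; S(2,2) = 33.1647
  k=3: S(3,0) = 102.2397; S(3,1) = 65.1692; S(3,2) = 41.5399; S(3,3) = 26.4782
Terminal payoffs V(N, i) = max(K - S_T, 0):
  V(3,0) = 0.000000; V(3,1) = 0.000000; V(3,2) = 5.280122; V(3,3) = 20.341829
Backward induction: V(k, i) = exp(-r*dt) * [p * V(k+1, i) + (1-p) * V(k+1, i+1)]; then take max(V_cont, immediate exercise) for American.
  V(2,0) = exp(-r*dt) * [p*0.000000 + (1-p)*0.000000] = 0.000000; exercise = 0.000000; V(2,0) = max -> 0.000000
  V(2,1) = exp(-r*dt) * [p*0.000000 + (1-p)*5.280122] = 2.757846; exercise = 0.000000; V(2,1) = max -> 2.757846
  V(2,2) = exp(-r*dt) * [p*5.280122 + (1-p)*20.341829] = 13.032066; exercise = 13.655260; V(2,2) = max -> 13.655260
  V(1,0) = exp(-r*dt) * [p*0.000000 + (1-p)*2.757846] = 1.440443; exercise = 0.000000; V(1,0) = max -> 1.440443
  V(1,1) = exp(-r*dt) * [p*2.757846 + (1-p)*13.655260] = 8.389634; exercise = 5.280122; V(1,1) = max -> 8.389634
  V(0,0) = exp(-r*dt) * [p*1.440443 + (1-p)*8.389634] = 5.038712; exercise = 0.000000; V(0,0) = max -> 5.038712


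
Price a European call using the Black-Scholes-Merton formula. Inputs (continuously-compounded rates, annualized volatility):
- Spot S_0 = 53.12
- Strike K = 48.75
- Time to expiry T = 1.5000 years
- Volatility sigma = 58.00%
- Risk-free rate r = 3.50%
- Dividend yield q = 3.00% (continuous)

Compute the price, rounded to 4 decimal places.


d1 = (ln(S/K) + (r - q + 0.5*sigma^2) * T) / (sigma * sqrt(T)) = 0.48658735
d2 = d1 - sigma * sqrt(T) = -0.22376468
exp(-rT) = 0.94885432; exp(-qT) = 0.95599748
C = S_0 * exp(-qT) * N(d1) - K * exp(-rT) * N(d2)
N(d1) = 0.68672460; N(d2) = 0.41147021
C = 53.1200 * 0.95599748 * 0.68672460 - 48.7500 * 0.94885432 * 0.41147021 = 15.8404

Answer: Price = 15.8404


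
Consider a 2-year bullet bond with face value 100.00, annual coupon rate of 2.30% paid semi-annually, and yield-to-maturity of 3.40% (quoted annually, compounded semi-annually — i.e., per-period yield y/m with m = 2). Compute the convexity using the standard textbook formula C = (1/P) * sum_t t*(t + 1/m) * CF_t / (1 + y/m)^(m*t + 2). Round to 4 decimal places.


Answer: Convexity = 4.7239

Derivation:
Coupon per period c = face * coupon_rate / m = 1.150000
Periods per year m = 2; per-period yield y/m = 0.017000
Number of cashflows N = 4
Cashflows (t years, CF_t, discount factor 1/(1+y/m)^(m*t), PV):
  t = 0.5000: CF_t = 1.150000, DF = 0.983284, PV = 1.130777
  t = 1.0000: CF_t = 1.150000, DF = 0.966848, PV = 1.111875
  t = 1.5000: CF_t = 1.150000, DF = 0.950686, PV = 1.093289
  t = 2.0000: CF_t = 101.150000, DF = 0.934795, PV = 94.554472
Price P = sum_t PV_t = 97.890413
Convexity numerator sum_t t*(t + 1/m) * CF_t / (1+y/m)^(m*t + 2):
  t = 0.5000: term = 0.546645
  t = 1.0000: term = 1.612521
  t = 1.5000: term = 3.171132
  t = 2.0000: term = 457.098898
Convexity = (1/P) * sum = 462.429195 / 97.890413 = 4.723948


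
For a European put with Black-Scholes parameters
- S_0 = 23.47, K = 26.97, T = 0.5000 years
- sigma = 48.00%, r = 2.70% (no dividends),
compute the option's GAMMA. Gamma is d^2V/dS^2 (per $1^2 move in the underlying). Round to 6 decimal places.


Answer: Gamma = 0.049088

Derivation:
d1 = -0.2000585611; d2 = -0.5394698161
phi(d1) = 0.3910381134; exp(-qT) = 1.0000000000; exp(-rT) = 0.9865907163
Gamma = exp(-qT) * phi(d1) / (S * sigma * sqrt(T)) = 1.0000000000 * 0.3910381134 / (23.4700 * 0.4800 * 0.7071067812) = 0.049088


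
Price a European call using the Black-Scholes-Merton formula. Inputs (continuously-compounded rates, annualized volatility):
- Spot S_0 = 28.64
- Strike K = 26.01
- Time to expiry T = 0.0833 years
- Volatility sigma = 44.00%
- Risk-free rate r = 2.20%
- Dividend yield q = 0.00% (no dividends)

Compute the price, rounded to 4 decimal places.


d1 = (ln(S/K) + (r - q + 0.5*sigma^2) * T) / (sigma * sqrt(T)) = 0.83642743
d2 = d1 - sigma * sqrt(T) = 0.70943578
exp(-rT) = 0.99816908; exp(-qT) = 1.00000000
C = S_0 * exp(-qT) * N(d1) - K * exp(-rT) * N(d2)
N(d1) = 0.79854276; N(d2) = 0.76097295
C = 28.6400 * 1.00000000 * 0.79854276 - 26.0100 * 0.99816908 * 0.76097295 = 3.1136

Answer: Price = 3.1136


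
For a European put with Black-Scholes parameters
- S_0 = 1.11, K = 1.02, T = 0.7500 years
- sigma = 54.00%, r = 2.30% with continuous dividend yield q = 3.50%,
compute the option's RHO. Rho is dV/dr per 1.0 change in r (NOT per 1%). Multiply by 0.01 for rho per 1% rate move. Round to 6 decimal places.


Answer: Rho = -0.397616

Derivation:
d1 = 0.3953938158; d2 = -0.0722599023
phi(d1) = 0.3689453799; exp(-qT) = 0.9740915363; exp(-rT) = 0.9828979294
N(-d2) = 0.5288024627
Rho = -K*T*exp(-rT)*N(-d2) = -1.0200 * 0.7500 * 0.9828979294 * 0.5288024627 = -0.397616


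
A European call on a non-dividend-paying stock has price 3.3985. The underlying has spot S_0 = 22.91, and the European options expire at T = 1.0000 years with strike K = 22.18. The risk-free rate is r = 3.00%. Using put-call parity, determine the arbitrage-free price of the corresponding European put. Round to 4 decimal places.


Put-call parity: C - P = S_0 * exp(-qT) - K * exp(-rT).
S_0 * exp(-qT) = 22.9100 * 1.00000000 = 22.91000000
K * exp(-rT) = 22.1800 * 0.97044553 = 21.52448193
P = C - S*exp(-qT) + K*exp(-rT)
P = 3.3985 - 22.91000000 + 21.52448193 = 2.0130

Answer: Put price = 2.0130


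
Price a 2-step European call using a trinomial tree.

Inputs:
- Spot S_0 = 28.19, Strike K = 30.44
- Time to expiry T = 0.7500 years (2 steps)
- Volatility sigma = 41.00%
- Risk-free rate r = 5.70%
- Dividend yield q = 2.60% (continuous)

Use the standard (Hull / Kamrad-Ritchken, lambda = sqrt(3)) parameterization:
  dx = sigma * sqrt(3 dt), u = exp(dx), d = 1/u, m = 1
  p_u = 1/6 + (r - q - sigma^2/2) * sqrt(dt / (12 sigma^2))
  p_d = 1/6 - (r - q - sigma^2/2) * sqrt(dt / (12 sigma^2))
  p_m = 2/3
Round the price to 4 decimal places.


dt = T/N = 0.375000; dx = sigma*sqrt(3*dt) = 0.434871
u = exp(dx) = 1.544763; d = 1/u = 0.647348
p_u = 0.143793, p_m = 0.666667, p_d = 0.189540
Discount per step: exp(-r*dt) = 0.978852
Stock lattice S(k, j) with j the centered position index:
  k=0: S(0,+0) = 28.1900
  k=1: S(1,-1) = 18.2488; S(1,+0) = 28.1900; S(1,+1) = 43.5469
  k=2: S(2,-2) = 11.8133; S(2,-1) = 18.2488; S(2,+0) = 28.1900; S(2,+1) = 43.5469; S(2,+2) = 67.2696
Terminal payoffs V(N, j) = max(S_T - K, 0):
  V(2,-2) = 0.000000; V(2,-1) = 0.000000; V(2,+0) = 0.000000; V(2,+1) = 13.106876; V(2,+2) = 36.829615
Backward induction: V(k, j) = exp(-r*dt) * [p_u * V(k+1, j+1) + p_m * V(k+1, j) + p_d * V(k+1, j-1)]
  V(1,-1) = exp(-r*dt) * [p_u*0.000000 + p_m*0.000000 + p_d*0.000000] = 0.000000
  V(1,+0) = exp(-r*dt) * [p_u*13.106876 + p_m*0.000000 + p_d*0.000000] = 1.844826
  V(1,+1) = exp(-r*dt) * [p_u*36.829615 + p_m*13.106876 + p_d*0.000000] = 13.736988
  V(0,+0) = exp(-r*dt) * [p_u*13.736988 + p_m*1.844826 + p_d*0.000000] = 3.137390

Answer: Price = V(0,0) = 3.1374


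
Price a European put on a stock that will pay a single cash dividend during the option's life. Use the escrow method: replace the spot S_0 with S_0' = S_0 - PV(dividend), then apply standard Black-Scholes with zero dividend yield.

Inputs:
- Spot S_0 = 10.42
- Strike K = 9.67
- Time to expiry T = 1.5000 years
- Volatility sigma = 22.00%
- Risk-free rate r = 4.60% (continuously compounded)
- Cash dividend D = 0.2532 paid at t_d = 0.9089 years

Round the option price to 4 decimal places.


PV(D) = D * exp(-r * t_d) = 0.2532 * 0.95905256 = 0.24283211
S_0' = S_0 - PV(D) = 10.4200 - 0.24283211 = 10.17716789
d1 = (ln(S_0'/K) + (r + sigma^2/2)*T) / (sigma*sqrt(T)) = 0.58052335
d2 = d1 - sigma*sqrt(T) = 0.31107948
exp(-rT) = 0.93332668
N(-d1) = 0.28078087; N(-d2) = 0.37787010
P = K * exp(-rT) * N(-d2) - S_0' * N(-d1) = 9.6700 * 0.93332668 * 0.37787010 - 10.17716789 * 0.28078087 = 0.5528

Answer: Price = 0.5528


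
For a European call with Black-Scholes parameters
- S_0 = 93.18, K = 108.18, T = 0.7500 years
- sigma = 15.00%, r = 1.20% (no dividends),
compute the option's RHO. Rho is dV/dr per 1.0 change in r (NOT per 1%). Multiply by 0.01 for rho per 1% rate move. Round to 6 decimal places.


d1 = -1.0147962518; d2 = -1.1447000623
phi(d1) = 0.2383907251; exp(-qT) = 1.0000000000; exp(-rT) = 0.9910403788
N(d2) = 0.1261667128
Rho = K*T*exp(-rT)*N(d2) = 108.1800 * 0.7500 * 0.9910403788 * 0.1261667128 = 10.144821

Answer: Rho = 10.144821


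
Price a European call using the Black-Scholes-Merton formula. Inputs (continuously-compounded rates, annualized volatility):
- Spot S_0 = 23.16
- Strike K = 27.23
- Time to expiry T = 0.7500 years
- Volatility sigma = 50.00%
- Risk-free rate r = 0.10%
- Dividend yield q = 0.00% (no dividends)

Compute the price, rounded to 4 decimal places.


Answer: Price = 2.5822

Derivation:
d1 = (ln(S/K) + (r - q + 0.5*sigma^2) * T) / (sigma * sqrt(T)) = -0.15563667
d2 = d1 - sigma * sqrt(T) = -0.58864937
exp(-rT) = 0.99925028; exp(-qT) = 1.00000000
C = S_0 * exp(-qT) * N(d1) - K * exp(-rT) * N(d2)
N(d1) = 0.43815971; N(d2) = 0.27804825
C = 23.1600 * 1.00000000 * 0.43815971 - 27.2300 * 0.99925028 * 0.27804825 = 2.5822


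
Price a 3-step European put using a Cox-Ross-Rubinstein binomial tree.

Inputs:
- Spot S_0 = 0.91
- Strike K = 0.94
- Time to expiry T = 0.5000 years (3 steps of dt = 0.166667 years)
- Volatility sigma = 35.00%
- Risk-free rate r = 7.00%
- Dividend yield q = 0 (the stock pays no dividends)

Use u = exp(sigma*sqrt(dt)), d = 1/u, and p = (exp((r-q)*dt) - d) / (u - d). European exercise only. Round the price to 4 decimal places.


dt = T/N = 0.166667
u = exp(sigma*sqrt(dt)) = 1.153599; d = 1/u = 0.866852
p = (exp((r-q)*dt) - d) / (u - d) = 0.505263
Discount per step: exp(-r*dt) = 0.988401
Stock lattice S(k, i) with i counting down-moves:
  k=0: S(0,0) = 0.9100
  k=1: S(1,0) = 1.0498; S(1,1) = 0.7888
  k=2: S(2,0) = 1.2110; S(2,1) = 0.9100; S(2,2) = 0.6838
  k=3: S(3,0) = 1.3970; S(3,1) = 1.0498; S(3,2) = 0.7888; S(3,3) = 0.5928
Terminal payoffs V(N, i) = max(K - S_T, 0):
  V(3,0) = 0.000000; V(3,1) = 0.000000; V(3,2) = 0.151165; V(3,3) = 0.347243
Backward induction: V(k, i) = exp(-r*dt) * [p * V(k+1, i) + (1-p) * V(k+1, i+1)].
  V(2,0) = exp(-r*dt) * [p*0.000000 + (1-p)*0.000000] = 0.000000
  V(2,1) = exp(-r*dt) * [p*0.000000 + (1-p)*0.151165] = 0.073919
  V(2,2) = exp(-r*dt) * [p*0.151165 + (1-p)*0.347243] = 0.245293
  V(1,0) = exp(-r*dt) * [p*0.000000 + (1-p)*0.073919] = 0.036146
  V(1,1) = exp(-r*dt) * [p*0.073919 + (1-p)*0.245293] = 0.156864
  V(0,0) = exp(-r*dt) * [p*0.036146 + (1-p)*0.156864] = 0.094758

Answer: Price = V(0,0) = 0.0948


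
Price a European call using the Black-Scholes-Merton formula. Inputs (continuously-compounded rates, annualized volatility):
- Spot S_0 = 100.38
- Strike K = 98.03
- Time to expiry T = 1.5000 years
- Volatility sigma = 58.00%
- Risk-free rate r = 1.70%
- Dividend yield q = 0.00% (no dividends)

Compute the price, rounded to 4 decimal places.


Answer: Price = 29.6626

Derivation:
d1 = (ln(S/K) + (r - q + 0.5*sigma^2) * T) / (sigma * sqrt(T)) = 0.42442257
d2 = d1 - sigma * sqrt(T) = -0.28592946
exp(-rT) = 0.97482238; exp(-qT) = 1.00000000
C = S_0 * exp(-qT) * N(d1) - K * exp(-rT) * N(d2)
N(d1) = 0.66437117; N(d2) = 0.38746608
C = 100.3800 * 1.00000000 * 0.66437117 - 98.0300 * 0.97482238 * 0.38746608 = 29.6626


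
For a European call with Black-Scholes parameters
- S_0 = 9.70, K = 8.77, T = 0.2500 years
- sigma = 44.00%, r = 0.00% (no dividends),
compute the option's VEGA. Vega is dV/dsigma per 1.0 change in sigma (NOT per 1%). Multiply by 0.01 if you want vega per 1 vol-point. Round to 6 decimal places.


Answer: Vega = 1.646502

Derivation:
d1 = 0.5681321778; d2 = 0.3481321778
phi(d1) = 0.3394849649; exp(-qT) = 1.0000000000; exp(-rT) = 1.0000000000
Vega = S * exp(-qT) * phi(d1) * sqrt(T) = 9.7000 * 1.0000000000 * 0.3394849649 * 0.5000000000 = 1.646502


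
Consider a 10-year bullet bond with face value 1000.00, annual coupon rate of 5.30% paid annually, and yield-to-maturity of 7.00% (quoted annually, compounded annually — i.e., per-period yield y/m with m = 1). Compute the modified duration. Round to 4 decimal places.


Answer: Modified duration = 7.3491

Derivation:
Coupon per period c = face * coupon_rate / m = 53.000000
Periods per year m = 1; per-period yield y/m = 0.070000
Number of cashflows N = 10
Cashflows (t years, CF_t, discount factor 1/(1+y/m)^(m*t), PV):
  t = 1.0000: CF_t = 53.000000, DF = 0.934579, PV = 49.532710
  t = 2.0000: CF_t = 53.000000, DF = 0.873439, PV = 46.292253
  t = 3.0000: CF_t = 53.000000, DF = 0.816298, PV = 43.263787
  t = 4.0000: CF_t = 53.000000, DF = 0.762895, PV = 40.433446
  t = 5.0000: CF_t = 53.000000, DF = 0.712986, PV = 37.788268
  t = 6.0000: CF_t = 53.000000, DF = 0.666342, PV = 35.316138
  t = 7.0000: CF_t = 53.000000, DF = 0.622750, PV = 33.005736
  t = 8.0000: CF_t = 53.000000, DF = 0.582009, PV = 30.846483
  t = 9.0000: CF_t = 53.000000, DF = 0.543934, PV = 28.828488
  t = 10.0000: CF_t = 1053.000000, DF = 0.508349, PV = 535.291805
Price P = sum_t PV_t = 880.599114
First compute Macaulay numerator sum_t t * PV_t:
  t * PV_t at t = 1.0000: 49.532710
  t * PV_t at t = 2.0000: 92.584505
  t * PV_t at t = 3.0000: 129.791362
  t * PV_t at t = 4.0000: 161.733785
  t * PV_t at t = 5.0000: 188.941338
  t * PV_t at t = 6.0000: 211.896827
  t * PV_t at t = 7.0000: 231.040154
  t * PV_t at t = 8.0000: 246.771860
  t * PV_t at t = 9.0000: 259.456395
  t * PV_t at t = 10.0000: 5352.918046
Macaulay duration D = 6924.666984 / 880.599114 = 7.863586
Modified duration = D / (1 + y/m) = 7.863586 / (1 + 0.070000) = 7.349146


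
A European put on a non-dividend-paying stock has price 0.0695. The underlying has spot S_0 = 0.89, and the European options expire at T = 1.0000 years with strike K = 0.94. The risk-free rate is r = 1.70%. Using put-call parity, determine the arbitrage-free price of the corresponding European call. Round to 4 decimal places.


Answer: Call price = 0.0353

Derivation:
Put-call parity: C - P = S_0 * exp(-qT) - K * exp(-rT).
S_0 * exp(-qT) = 0.8900 * 1.00000000 = 0.89000000
K * exp(-rT) = 0.9400 * 0.98314368 = 0.92415506
C = P + S*exp(-qT) - K*exp(-rT)
C = 0.0695 + 0.89000000 - 0.92415506 = 0.0353


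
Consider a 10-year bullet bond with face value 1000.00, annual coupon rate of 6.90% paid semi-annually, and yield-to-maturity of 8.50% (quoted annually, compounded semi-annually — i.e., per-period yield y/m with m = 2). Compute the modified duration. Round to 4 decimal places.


Answer: Modified duration = 6.9170

Derivation:
Coupon per period c = face * coupon_rate / m = 34.500000
Periods per year m = 2; per-period yield y/m = 0.042500
Number of cashflows N = 20
Cashflows (t years, CF_t, discount factor 1/(1+y/m)^(m*t), PV):
  t = 0.5000: CF_t = 34.500000, DF = 0.959233, PV = 33.093525
  t = 1.0000: CF_t = 34.500000, DF = 0.920127, PV = 31.744389
  t = 1.5000: CF_t = 34.500000, DF = 0.882616, PV = 30.450253
  t = 2.0000: CF_t = 34.500000, DF = 0.846634, PV = 29.208876
  t = 2.5000: CF_t = 34.500000, DF = 0.812119, PV = 28.018106
  t = 3.0000: CF_t = 34.500000, DF = 0.779011, PV = 26.875881
  t = 3.5000: CF_t = 34.500000, DF = 0.747253, PV = 25.780222
  t = 4.0000: CF_t = 34.500000, DF = 0.716789, PV = 24.729230
  t = 4.5000: CF_t = 34.500000, DF = 0.687568, PV = 23.721083
  t = 5.0000: CF_t = 34.500000, DF = 0.659537, PV = 22.754037
  t = 5.5000: CF_t = 34.500000, DF = 0.632650, PV = 21.826414
  t = 6.0000: CF_t = 34.500000, DF = 0.606858, PV = 20.936608
  t = 6.5000: CF_t = 34.500000, DF = 0.582118, PV = 20.083078
  t = 7.0000: CF_t = 34.500000, DF = 0.558387, PV = 19.264343
  t = 7.5000: CF_t = 34.500000, DF = 0.535623, PV = 18.478986
  t = 8.0000: CF_t = 34.500000, DF = 0.513787, PV = 17.725646
  t = 8.5000: CF_t = 34.500000, DF = 0.492841, PV = 17.003018
  t = 9.0000: CF_t = 34.500000, DF = 0.472749, PV = 16.309849
  t = 9.5000: CF_t = 34.500000, DF = 0.453477, PV = 15.644939
  t = 10.0000: CF_t = 1034.500000, DF = 0.434989, PV = 449.996589
Price P = sum_t PV_t = 893.645074
First compute Macaulay numerator sum_t t * PV_t:
  t * PV_t at t = 0.5000: 16.546763
  t * PV_t at t = 1.0000: 31.744389
  t * PV_t at t = 1.5000: 45.675379
  t * PV_t at t = 2.0000: 58.417751
  t * PV_t at t = 2.5000: 70.045265
  t * PV_t at t = 3.0000: 80.627644
  t * PV_t at t = 3.5000: 90.230776
  t * PV_t at t = 4.0000: 98.916918
  t * PV_t at t = 4.5000: 106.744876
  t * PV_t at t = 5.0000: 113.770185
  t * PV_t at t = 5.5000: 120.045279
  t * PV_t at t = 6.0000: 125.619651
  t * PV_t at t = 6.5000: 130.540005
  t * PV_t at t = 7.0000: 134.850402
  t * PV_t at t = 7.5000: 138.592396
  t * PV_t at t = 8.0000: 141.805170
  t * PV_t at t = 8.5000: 144.525653
  t * PV_t at t = 9.0000: 146.788644
  t * PV_t at t = 9.5000: 148.626924
  t * PV_t at t = 10.0000: 4499.965893
Macaulay duration D = 6444.079962 / 893.645074 = 7.211006
Modified duration = D / (1 + y/m) = 7.211006 / (1 + 0.042500) = 6.917032


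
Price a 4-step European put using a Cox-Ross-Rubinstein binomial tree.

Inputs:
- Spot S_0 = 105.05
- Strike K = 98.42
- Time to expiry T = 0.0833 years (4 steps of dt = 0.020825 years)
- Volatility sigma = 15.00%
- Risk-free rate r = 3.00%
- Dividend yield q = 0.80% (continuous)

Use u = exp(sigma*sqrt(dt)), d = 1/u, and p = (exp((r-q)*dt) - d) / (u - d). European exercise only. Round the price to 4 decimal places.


Answer: Price = V(0,0) = 0.1246

Derivation:
dt = T/N = 0.020825
u = exp(sigma*sqrt(dt)) = 1.021882; d = 1/u = 0.978586
p = (exp((r-q)*dt) - d) / (u - d) = 0.505173
Discount per step: exp(-r*dt) = 0.999375
Stock lattice S(k, i) with i counting down-moves:
  k=0: S(0,0) = 105.0500
  k=1: S(1,0) = 107.3487; S(1,1) = 102.8005
  k=2: S(2,0) = 109.6978; S(2,1) = 105.0500; S(2,2) = 100.5992
  k=3: S(3,0) = 112.0982; S(3,1) = 107.3487; S(3,2) = 102.8005; S(3,3) = 98.4450
  k=4: S(4,0) = 114.5512; S(4,1) = 109.6978; S(4,2) = 105.0500; S(4,3) = 100.5992; S(4,4) = 96.3369
Terminal payoffs V(N, i) = max(K - S_T, 0):
  V(4,0) = 0.000000; V(4,1) = 0.000000; V(4,2) = 0.000000; V(4,3) = 0.000000; V(4,4) = 2.083121
Backward induction: V(k, i) = exp(-r*dt) * [p * V(k+1, i) + (1-p) * V(k+1, i+1)].
  V(3,0) = exp(-r*dt) * [p*0.000000 + (1-p)*0.000000] = 0.000000
  V(3,1) = exp(-r*dt) * [p*0.000000 + (1-p)*0.000000] = 0.000000
  V(3,2) = exp(-r*dt) * [p*0.000000 + (1-p)*0.000000] = 0.000000
  V(3,3) = exp(-r*dt) * [p*0.000000 + (1-p)*2.083121] = 1.030141
  V(2,0) = exp(-r*dt) * [p*0.000000 + (1-p)*0.000000] = 0.000000
  V(2,1) = exp(-r*dt) * [p*0.000000 + (1-p)*0.000000] = 0.000000
  V(2,2) = exp(-r*dt) * [p*0.000000 + (1-p)*1.030141] = 0.509423
  V(1,0) = exp(-r*dt) * [p*0.000000 + (1-p)*0.000000] = 0.000000
  V(1,1) = exp(-r*dt) * [p*0.000000 + (1-p)*0.509423] = 0.251919
  V(0,0) = exp(-r*dt) * [p*0.000000 + (1-p)*0.251919] = 0.124579


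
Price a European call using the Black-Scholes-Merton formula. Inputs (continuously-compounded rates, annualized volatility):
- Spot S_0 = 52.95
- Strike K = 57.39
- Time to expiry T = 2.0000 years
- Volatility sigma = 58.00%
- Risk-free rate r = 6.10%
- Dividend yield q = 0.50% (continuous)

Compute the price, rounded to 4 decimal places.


d1 = (ln(S/K) + (r - q + 0.5*sigma^2) * T) / (sigma * sqrt(T)) = 0.44849832
d2 = d1 - sigma * sqrt(T) = -0.37174554
exp(-rT) = 0.88514837; exp(-qT) = 0.99004983
C = S_0 * exp(-qT) * N(d1) - K * exp(-rT) * N(d2)
N(d1) = 0.67310320; N(d2) = 0.35504116
C = 52.9500 * 0.99004983 * 0.67310320 - 57.3900 * 0.88514837 * 0.35504116 = 17.2506

Answer: Price = 17.2506


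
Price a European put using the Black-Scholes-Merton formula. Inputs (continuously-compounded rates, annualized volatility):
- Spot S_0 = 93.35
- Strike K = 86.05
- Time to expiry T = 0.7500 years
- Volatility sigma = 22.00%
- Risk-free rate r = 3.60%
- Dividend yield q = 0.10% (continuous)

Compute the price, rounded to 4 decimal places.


Answer: Price = 2.9977

Derivation:
d1 = (ln(S/K) + (r - q + 0.5*sigma^2) * T) / (sigma * sqrt(T)) = 0.66042230
d2 = d1 - sigma * sqrt(T) = 0.46989671
exp(-rT) = 0.97336124; exp(-qT) = 0.99925028
P = K * exp(-rT) * N(-d2) - S_0 * exp(-qT) * N(-d1)
N(-d1) = 0.25449143; N(-d2) = 0.31921441
P = 86.0500 * 0.97336124 * 0.31921441 - 93.3500 * 0.99925028 * 0.25449143 = 2.9977


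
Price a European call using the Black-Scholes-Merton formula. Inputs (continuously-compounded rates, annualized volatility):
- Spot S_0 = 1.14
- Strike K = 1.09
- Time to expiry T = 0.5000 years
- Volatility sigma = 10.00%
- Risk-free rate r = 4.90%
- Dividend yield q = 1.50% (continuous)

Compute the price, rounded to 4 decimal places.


d1 = (ln(S/K) + (r - q + 0.5*sigma^2) * T) / (sigma * sqrt(T)) = 0.91005443
d2 = d1 - sigma * sqrt(T) = 0.83934376
exp(-rT) = 0.97579769; exp(-qT) = 0.99252805
C = S_0 * exp(-qT) * N(d1) - K * exp(-rT) * N(d2)
N(d1) = 0.81860310; N(d2) = 0.79936178
C = 1.1400 * 0.99252805 * 0.81860310 - 1.0900 * 0.97579769 * 0.79936178 = 0.0760

Answer: Price = 0.0760


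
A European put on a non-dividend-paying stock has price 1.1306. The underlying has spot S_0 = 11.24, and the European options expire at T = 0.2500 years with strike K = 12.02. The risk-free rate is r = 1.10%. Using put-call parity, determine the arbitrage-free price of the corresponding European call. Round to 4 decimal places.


Answer: Call price = 0.3836

Derivation:
Put-call parity: C - P = S_0 * exp(-qT) - K * exp(-rT).
S_0 * exp(-qT) = 11.2400 * 1.00000000 = 11.24000000
K * exp(-rT) = 12.0200 * 0.99725378 = 11.98699041
C = P + S*exp(-qT) - K*exp(-rT)
C = 1.1306 + 11.24000000 - 11.98699041 = 0.3836


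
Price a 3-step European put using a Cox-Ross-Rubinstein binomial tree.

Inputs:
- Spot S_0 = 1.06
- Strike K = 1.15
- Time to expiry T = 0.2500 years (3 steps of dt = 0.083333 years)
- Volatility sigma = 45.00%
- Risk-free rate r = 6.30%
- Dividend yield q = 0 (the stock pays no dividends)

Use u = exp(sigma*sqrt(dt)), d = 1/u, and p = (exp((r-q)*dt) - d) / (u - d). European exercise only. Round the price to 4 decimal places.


Answer: Price = V(0,0) = 0.1400

Derivation:
dt = T/N = 0.083333
u = exp(sigma*sqrt(dt)) = 1.138719; d = 1/u = 0.878180
p = (exp((r-q)*dt) - d) / (u - d) = 0.487773
Discount per step: exp(-r*dt) = 0.994764
Stock lattice S(k, i) with i counting down-moves:
  k=0: S(0,0) = 1.0600
  k=1: S(1,0) = 1.2070; S(1,1) = 0.9309
  k=2: S(2,0) = 1.3745; S(2,1) = 1.0600; S(2,2) = 0.8175
  k=3: S(3,0) = 1.5651; S(3,1) = 1.2070; S(3,2) = 0.9309; S(3,3) = 0.7179
Terminal payoffs V(N, i) = max(K - S_T, 0):
  V(3,0) = 0.000000; V(3,1) = 0.000000; V(3,2) = 0.219129; V(3,3) = 0.432113
Backward induction: V(k, i) = exp(-r*dt) * [p * V(k+1, i) + (1-p) * V(k+1, i+1)].
  V(2,0) = exp(-r*dt) * [p*0.000000 + (1-p)*0.000000] = 0.000000
  V(2,1) = exp(-r*dt) * [p*0.000000 + (1-p)*0.219129] = 0.111656
  V(2,2) = exp(-r*dt) * [p*0.219129 + (1-p)*0.432113] = 0.326506
  V(1,0) = exp(-r*dt) * [p*0.000000 + (1-p)*0.111656] = 0.056894
  V(1,1) = exp(-r*dt) * [p*0.111656 + (1-p)*0.326506] = 0.220547
  V(0,0) = exp(-r*dt) * [p*0.056894 + (1-p)*0.220547] = 0.139985


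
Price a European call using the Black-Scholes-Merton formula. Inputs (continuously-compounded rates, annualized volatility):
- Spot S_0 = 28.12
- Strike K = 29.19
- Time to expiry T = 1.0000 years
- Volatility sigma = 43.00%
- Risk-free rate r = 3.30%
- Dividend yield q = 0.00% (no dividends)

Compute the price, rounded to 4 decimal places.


Answer: Price = 4.7364

Derivation:
d1 = (ln(S/K) + (r - q + 0.5*sigma^2) * T) / (sigma * sqrt(T)) = 0.20489507
d2 = d1 - sigma * sqrt(T) = -0.22510493
exp(-rT) = 0.96753856; exp(-qT) = 1.00000000
C = S_0 * exp(-qT) * N(d1) - K * exp(-rT) * N(d2)
N(d1) = 0.58117295; N(d2) = 0.41094882
C = 28.1200 * 1.00000000 * 0.58117295 - 29.1900 * 0.96753856 * 0.41094882 = 4.7364


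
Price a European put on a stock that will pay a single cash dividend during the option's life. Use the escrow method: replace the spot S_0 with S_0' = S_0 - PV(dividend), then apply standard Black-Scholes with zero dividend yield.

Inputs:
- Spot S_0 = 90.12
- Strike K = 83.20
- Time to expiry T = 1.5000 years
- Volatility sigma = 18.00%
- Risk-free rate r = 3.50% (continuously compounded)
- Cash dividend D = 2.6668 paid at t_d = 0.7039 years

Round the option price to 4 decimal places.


Answer: Price = 3.7991

Derivation:
PV(D) = D * exp(-r * t_d) = 2.6668 * 0.97566450 = 2.60190209
S_0' = S_0 - PV(D) = 90.1200 - 2.60190209 = 87.51809791
d1 = (ln(S_0'/K) + (r + sigma^2/2)*T) / (sigma*sqrt(T)) = 0.57789023
d2 = d1 - sigma*sqrt(T) = 0.35743615
exp(-rT) = 0.94885432
N(-d1) = 0.28166912; N(-d2) = 0.36038266
P = K * exp(-rT) * N(-d2) - S_0' * N(-d1) = 83.2000 * 0.94885432 * 0.36038266 - 87.51809791 * 0.28166912 = 3.7991


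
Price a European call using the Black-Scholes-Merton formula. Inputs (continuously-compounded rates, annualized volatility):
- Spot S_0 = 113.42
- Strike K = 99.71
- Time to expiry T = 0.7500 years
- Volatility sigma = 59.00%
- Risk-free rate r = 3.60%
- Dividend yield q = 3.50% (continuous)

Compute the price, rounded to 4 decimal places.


Answer: Price = 28.2918

Derivation:
d1 = (ln(S/K) + (r - q + 0.5*sigma^2) * T) / (sigma * sqrt(T)) = 0.50908451
d2 = d1 - sigma * sqrt(T) = -0.00187048
exp(-rT) = 0.97336124; exp(-qT) = 0.97409154
C = S_0 * exp(-qT) * N(d1) - K * exp(-rT) * N(d2)
N(d1) = 0.69465351; N(d2) = 0.49925379
C = 113.4200 * 0.97409154 * 0.69465351 - 99.7100 * 0.97336124 * 0.49925379 = 28.2918


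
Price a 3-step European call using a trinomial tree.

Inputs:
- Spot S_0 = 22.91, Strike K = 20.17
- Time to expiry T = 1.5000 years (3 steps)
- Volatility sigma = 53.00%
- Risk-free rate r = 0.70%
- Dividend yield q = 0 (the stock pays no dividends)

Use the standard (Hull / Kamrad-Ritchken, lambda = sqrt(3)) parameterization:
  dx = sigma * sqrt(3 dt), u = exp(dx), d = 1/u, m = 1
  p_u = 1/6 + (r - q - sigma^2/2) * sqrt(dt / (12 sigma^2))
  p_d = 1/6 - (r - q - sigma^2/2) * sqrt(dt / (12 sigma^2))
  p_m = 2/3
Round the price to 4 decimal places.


Answer: Price = V(0,0) = 6.7696

Derivation:
dt = T/N = 0.500000; dx = sigma*sqrt(3*dt) = 0.649115
u = exp(dx) = 1.913846; d = 1/u = 0.522508
p_u = 0.115270, p_m = 0.666667, p_d = 0.218064
Discount per step: exp(-r*dt) = 0.996506
Stock lattice S(k, j) with j the centered position index:
  k=0: S(0,+0) = 22.9100
  k=1: S(1,-1) = 11.9707; S(1,+0) = 22.9100; S(1,+1) = 43.8462
  k=2: S(2,-2) = 6.2548; S(2,-1) = 11.9707; S(2,+0) = 22.9100; S(2,+1) = 43.8462; S(2,+2) = 83.9149
  k=3: S(3,-3) = 3.2682; S(3,-2) = 6.2548; S(3,-1) = 11.9707; S(3,+0) = 22.9100; S(3,+1) = 43.8462; S(3,+2) = 83.9149; S(3,+3) = 160.6002
Terminal payoffs V(N, j) = max(S_T - K, 0):
  V(3,-3) = 0.000000; V(3,-2) = 0.000000; V(3,-1) = 0.000000; V(3,+0) = 2.740000; V(3,+1) = 23.676210; V(3,+2) = 63.744889; V(3,+3) = 140.430167
Backward induction: V(k, j) = exp(-r*dt) * [p_u * V(k+1, j+1) + p_m * V(k+1, j) + p_d * V(k+1, j-1)]
  V(2,-2) = exp(-r*dt) * [p_u*0.000000 + p_m*0.000000 + p_d*0.000000] = 0.000000
  V(2,-1) = exp(-r*dt) * [p_u*2.740000 + p_m*0.000000 + p_d*0.000000] = 0.314736
  V(2,+0) = exp(-r*dt) * [p_u*23.676210 + p_m*2.740000 + p_d*0.000000] = 4.539900
  V(2,+1) = exp(-r*dt) * [p_u*63.744889 + p_m*23.676210 + p_d*2.740000] = 23.646583
  V(2,+2) = exp(-r*dt) * [p_u*140.430167 + p_m*63.744889 + p_d*23.676210] = 63.623788
  V(1,-1) = exp(-r*dt) * [p_u*4.539900 + p_m*0.314736 + p_d*0.000000] = 0.730575
  V(1,+0) = exp(-r*dt) * [p_u*23.646583 + p_m*4.539900 + p_d*0.314736] = 5.800630
  V(1,+1) = exp(-r*dt) * [p_u*63.623788 + p_m*23.646583 + p_d*4.539900] = 24.004112
  V(0,+0) = exp(-r*dt) * [p_u*24.004112 + p_m*5.800630 + p_d*0.730575] = 6.769611


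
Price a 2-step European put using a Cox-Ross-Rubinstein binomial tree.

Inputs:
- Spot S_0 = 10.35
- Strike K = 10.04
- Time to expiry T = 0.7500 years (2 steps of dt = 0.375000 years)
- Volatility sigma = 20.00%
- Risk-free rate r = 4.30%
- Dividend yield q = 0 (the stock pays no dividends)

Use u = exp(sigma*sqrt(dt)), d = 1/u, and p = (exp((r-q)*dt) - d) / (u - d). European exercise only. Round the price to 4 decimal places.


Answer: Price = V(0,0) = 0.4048

Derivation:
dt = T/N = 0.375000
u = exp(sigma*sqrt(dt)) = 1.130290; d = 1/u = 0.884728
p = (exp((r-q)*dt) - d) / (u - d) = 0.535618
Discount per step: exp(-r*dt) = 0.984004
Stock lattice S(k, i) with i counting down-moves:
  k=0: S(0,0) = 10.3500
  k=1: S(1,0) = 11.6985; S(1,1) = 9.1569
  k=2: S(2,0) = 13.2227; S(2,1) = 10.3500; S(2,2) = 8.1014
Terminal payoffs V(N, i) = max(K - S_T, 0):
  V(2,0) = 0.000000; V(2,1) = 0.000000; V(2,2) = 1.938595
Backward induction: V(k, i) = exp(-r*dt) * [p * V(k+1, i) + (1-p) * V(k+1, i+1)].
  V(1,0) = exp(-r*dt) * [p*0.000000 + (1-p)*0.000000] = 0.000000
  V(1,1) = exp(-r*dt) * [p*0.000000 + (1-p)*1.938595] = 0.885849
  V(0,0) = exp(-r*dt) * [p*0.000000 + (1-p)*0.885849] = 0.404793
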